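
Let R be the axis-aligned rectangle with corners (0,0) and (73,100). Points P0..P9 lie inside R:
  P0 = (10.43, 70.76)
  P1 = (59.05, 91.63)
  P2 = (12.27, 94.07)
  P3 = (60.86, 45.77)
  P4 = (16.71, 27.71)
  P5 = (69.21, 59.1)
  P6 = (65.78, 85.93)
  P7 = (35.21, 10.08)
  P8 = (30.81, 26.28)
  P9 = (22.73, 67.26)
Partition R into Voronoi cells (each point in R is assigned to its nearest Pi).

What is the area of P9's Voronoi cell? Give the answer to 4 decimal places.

Area of P9's cell: 996.5704

1. box [0,73]×[0,100]: [(0, 0) (73, 0) (73, 100) (0, 100)]
2. ⊥bis P9·P0 via (16.58,69.01): [(0, 10.7431) (0, 0) (73, 0) (73, 100) (25.3983, 100)]  |A|=6166.5141
3. ⊥bis P9·P1 via (40.89,79.445): [(0, 10.7431) (0, 0) (73, 0) (73, 31.5896) (27.098, 100) (25.3983, 100)]  |A|=4596.4279
4. ⊥bis P9·P2 via (17.5,80.665): [(20.1957, 81.7168) (0, 10.7431) (0, 0) (73, 0) (73, 31.5896) (35.3885, 87.6442)]  |A|=4462.4601
5. ⊥bis P9·P3 via (41.795,56.515): [(20.1957, 81.7168) (0, 10.7431) (0, 0) (9.9432, 0) (48.4055, 68.2442) (35.3885, 87.6442)]  |A|=1922.3673
6. ⊥bis P9·P4 via (19.72,47.485): [(20.1957, 81.7168) (10.8396, 48.8367) (35.3637, 45.1038) (48.4055, 68.2442) (35.3885, 87.6442)]  |A|=1020.8337
7. ⊥bis P9·P5 via (45.97,63.18): [(20.1957, 81.7168) (10.8396, 48.8367) (35.3637, 45.1038) (46.1594, 64.2588) (47.1798, 70.071) (35.3885, 87.6442)]  |A|=1016.3395
8. ⊥bis P9·P6 via (44.255,76.595): [(20.1957, 81.7168) (10.8396, 48.8367) (35.3637, 45.1038) (46.1594, 64.2588) (47.1523, 69.9143) (46.9099, 70.4731) (35.3885, 87.6442)]  |A|=1016.3128
9. ⊥bis P9·P7 via (28.97,38.67): [(20.1957, 81.7168) (10.8396, 48.8367) (35.3637, 45.1038) (46.1594, 64.2588) (47.1523, 69.9143) (46.9099, 70.4731) (35.3885, 87.6442)]  |A|=1016.3128
10. ⊥bis P9·P8 via (26.77,46.77): [(20.1957, 81.7168) (10.8396, 48.8367) (25.7451, 46.5679) (37.4945, 48.8845) (46.1594, 64.2588) (47.1523, 69.9143) (46.9099, 70.4731) (35.3885, 87.6442)]  |A|=996.5704
11. canonical 8-gon: [(20.1957, 81.7168) (10.8396, 48.8367) (25.7451, 46.5679) (37.4945, 48.8845) (46.1594, 64.2588) (47.1523, 69.9143) (46.9099, 70.4731) (35.3885, 87.6442)]
12. shoelace: 996.5704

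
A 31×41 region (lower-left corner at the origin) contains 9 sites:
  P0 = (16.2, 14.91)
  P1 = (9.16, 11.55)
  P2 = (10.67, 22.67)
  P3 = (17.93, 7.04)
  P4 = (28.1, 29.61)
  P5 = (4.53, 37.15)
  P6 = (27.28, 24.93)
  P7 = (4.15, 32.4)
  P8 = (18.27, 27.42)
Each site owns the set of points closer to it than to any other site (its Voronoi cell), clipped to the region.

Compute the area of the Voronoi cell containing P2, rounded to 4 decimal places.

Area of P2's cell: 133.5520

1. box [0,31]×[0,41]: [(0, 0) (31, 0) (31, 41) (0, 41)]
2. ⊥bis P2·P0 via (13.435,18.79): [(0, 9.2158) (31, 31.3073) (31, 41) (0, 41)]  |A|=642.8911
3. ⊥bis P2·P1 via (9.915,17.11): [(0, 18.4564) (10.8915, 16.9774) (31, 31.3073) (31, 41) (0, 41)]  |A|=592.5695
4. ⊥bis P2·P3 via (14.3,14.855): [(0, 18.4564) (10.8915, 16.9774) (31, 31.3073) (31, 41) (0, 41)]  |A|=592.5695
5. ⊥bis P2·P4 via (19.385,26.14): [(0, 18.4564) (10.8915, 16.9774) (20.3495, 23.7175) (13.4683, 41) (0, 41)]  |A|=389.458
6. ⊥bis P2·P5 via (7.6,29.91): [(0, 26.6873) (0, 18.4564) (10.8915, 16.9774) (20.3495, 23.7175) (16.3984, 33.6408)]  |A|=222.5477
7. ⊥bis P2·P6 via (18.975,23.8): [(0, 26.6873) (0, 18.4564) (10.8915, 16.9774) (19.1067, 22.8318) (18.2785, 28.919) (16.3984, 33.6408)]  |A|=218.3983
8. ⊥bis P2·P7 via (7.41,27.535): [(0, 22.5696) (0, 18.4564) (10.8915, 16.9774) (19.1067, 22.8318) (18.2785, 28.919) (16.4244, 33.5755)]  |A|=183.9566
9. ⊥bis P2·P8 via (14.47,25.045): [(11.2891, 30.1344) (0, 22.5696) (0, 18.4564) (10.8915, 16.9774) (16.8558, 21.2277)]  |A|=133.552
10. canonical 5-gon: [(11.2891, 30.1344) (0, 22.5696) (0, 18.4564) (10.8915, 16.9774) (16.8558, 21.2277)]
11. shoelace: 133.552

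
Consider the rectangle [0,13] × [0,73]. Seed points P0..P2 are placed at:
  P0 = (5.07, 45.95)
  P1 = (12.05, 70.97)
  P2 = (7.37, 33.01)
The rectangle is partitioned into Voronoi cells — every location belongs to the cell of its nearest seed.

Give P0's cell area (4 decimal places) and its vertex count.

Area of P0's cell: 253.5640 (4 vertices)

1. box [0,13]×[0,73]: [(0, 0) (13, 0) (13, 73) (0, 73)]
2. ⊥bis P0·P1 via (8.56,58.46): [(0, 60.848) (0, 0) (13, 0) (13, 57.2213)]  |A|=767.451
3. ⊥bis P0·P2 via (6.22,39.48): [(0, 60.848) (0, 38.3744) (13, 40.6851) (13, 57.2213)]  |A|=253.564
4. canonical 4-gon: [(0, 60.848) (0, 38.3744) (13, 40.6851) (13, 57.2213)]
5. shoelace: 253.564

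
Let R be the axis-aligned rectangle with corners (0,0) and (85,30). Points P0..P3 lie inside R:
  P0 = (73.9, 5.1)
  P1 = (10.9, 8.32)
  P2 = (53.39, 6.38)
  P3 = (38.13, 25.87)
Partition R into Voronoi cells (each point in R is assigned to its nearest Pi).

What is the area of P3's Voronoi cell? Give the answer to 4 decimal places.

Area of P3's cell: 581.7042

1. box [0,85]×[0,30]: [(0, 0) (85, 0) (85, 30) (0, 30)]
2. ⊥bis P3·P0 via (56.015,15.485): [(0, 0) (47.0236, 0) (64.4432, 30) (0, 30)]  |A|=1672.0015
3. ⊥bis P3·P1 via (24.515,17.095): [(35.5329, 0) (47.0236, 0) (64.4432, 30) (16.1976, 30)]  |A|=896.044
4. ⊥bis P3·P2 via (45.76,16.125): [(32.0557, 5.395) (63.4811, 30) (16.1976, 30)]  |A|=581.7042
5. canonical 3-gon: [(32.0557, 5.395) (63.4811, 30) (16.1976, 30)]
6. shoelace: 581.7042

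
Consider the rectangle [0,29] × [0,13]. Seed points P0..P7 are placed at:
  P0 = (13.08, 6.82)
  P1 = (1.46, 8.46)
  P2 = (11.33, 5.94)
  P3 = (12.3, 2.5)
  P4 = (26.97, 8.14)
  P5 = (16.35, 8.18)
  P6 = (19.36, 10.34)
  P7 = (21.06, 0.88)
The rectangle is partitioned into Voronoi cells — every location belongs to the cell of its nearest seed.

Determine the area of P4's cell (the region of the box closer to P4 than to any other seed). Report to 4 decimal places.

1. box [0,29]×[0,13]: [(0, 0) (29, 0) (29, 13) (0, 13)]
2. ⊥bis P4·P0 via (20.025,7.48): [(20.7358, 0) (29, 0) (29, 13) (19.5004, 13)]  |A|=115.4643
3. ⊥bis P4·P1 via (14.215,8.3): [(20.7358, 0) (29, 0) (29, 13) (19.5004, 13)]  |A|=115.4643
4. ⊥bis P4·P2 via (19.15,7.04): [(20.7358, 0) (29, 0) (29, 13) (19.5004, 13)]  |A|=115.4643
5. ⊥bis P4·P3 via (19.635,5.32): [(20.4257, 3.2633) (21.6803, 0) (29, 0) (29, 13) (19.5004, 13)]  |A|=113.9232
6. ⊥bis P4·P5 via (21.66,8.16): [(21.6298, 0.1315) (21.6803, 0) (29, 0) (29, 13) (21.6782, 13)]  |A|=95.4979
7. ⊥bis P4·P6 via (23.165,9.24): [(21.6443, 3.9796) (21.6298, 0.1315) (21.6803, 0) (29, 0) (29, 13) (24.252, 13)]  |A|=83.8898
8. ⊥bis P4·P7 via (24.015,4.51): [(22.22, 5.9712) (29, 0.452) (29, 13) (24.252, 13)]  |A|=59.2241
9. canonical 4-gon: [(22.22, 5.9712) (29, 0.452) (29, 13) (24.252, 13)]
10. shoelace: 59.2241

Area of P4's cell: 59.2241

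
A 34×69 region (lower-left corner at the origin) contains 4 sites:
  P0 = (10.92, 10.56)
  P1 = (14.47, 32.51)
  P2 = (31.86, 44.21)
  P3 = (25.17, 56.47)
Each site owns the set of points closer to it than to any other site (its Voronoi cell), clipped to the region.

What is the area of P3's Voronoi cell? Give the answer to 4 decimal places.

1. box [0,34]×[0,69]: [(0, 0) (34, 0) (34, 69) (0, 69)]
2. ⊥bis P3·P0 via (18.045,33.515): [(0, 39.116) (34, 28.5627) (34, 69) (0, 69)]  |A|=1195.4618
3. ⊥bis P3·P1 via (19.82,44.49): [(0, 53.3412) (34, 38.1575) (34, 69) (0, 69)]  |A|=790.5221
4. ⊥bis P3·P2 via (28.515,50.34): [(0, 53.3412) (18.706, 44.9875) (34, 53.333) (34, 69) (0, 69)]  |A|=674.4753
5. canonical 5-gon: [(0, 53.3412) (18.706, 44.9875) (34, 53.333) (34, 69) (0, 69)]
6. shoelace: 674.4753

Area of P3's cell: 674.4753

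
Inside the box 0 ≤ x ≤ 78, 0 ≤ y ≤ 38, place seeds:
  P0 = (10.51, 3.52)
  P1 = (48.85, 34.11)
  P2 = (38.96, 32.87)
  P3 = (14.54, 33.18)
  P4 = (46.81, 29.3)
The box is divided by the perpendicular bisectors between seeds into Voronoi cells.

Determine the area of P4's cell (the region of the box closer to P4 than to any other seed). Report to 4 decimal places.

1. box [0,78]×[0,38]: [(0, 0) (78, 0) (78, 38) (0, 38)]
2. ⊥bis P4·P0 via (28.66,16.41): [(40.3143, 0) (78, 0) (78, 38) (13.3269, 38)]  |A|=1944.8172
3. ⊥bis P4·P1 via (47.83,31.705): [(40.3143, 0) (78, 0) (78, 18.9094) (32.9874, 38) (13.3269, 38)]  |A|=1515.1584
4. ⊥bis P4·P2 via (42.885,31.085): [(33.2634, 9.9282) (40.3143, 0) (78, 0) (78, 18.9094) (43.9209, 33.3629)]  |A|=1086.3833
5. ⊥bis P4·P3 via (30.675,31.24): [(33.2634, 9.9282) (40.3143, 0) (78, 0) (78, 18.9094) (43.9209, 33.3629)]  |A|=1086.3833
6. canonical 5-gon: [(33.2634, 9.9282) (40.3143, 0) (78, 0) (78, 18.9094) (43.9209, 33.3629)]
7. shoelace: 1086.3833

Area of P4's cell: 1086.3833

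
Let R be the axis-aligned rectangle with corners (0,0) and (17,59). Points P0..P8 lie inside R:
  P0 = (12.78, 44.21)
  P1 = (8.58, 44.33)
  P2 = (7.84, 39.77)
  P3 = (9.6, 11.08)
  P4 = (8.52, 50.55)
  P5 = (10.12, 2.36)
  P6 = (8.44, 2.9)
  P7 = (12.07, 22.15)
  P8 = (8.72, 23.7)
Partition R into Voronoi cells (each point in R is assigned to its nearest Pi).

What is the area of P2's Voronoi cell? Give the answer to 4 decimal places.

1. box [0,17]×[0,59]: [(0, 0) (17, 0) (17, 59) (0, 59)]
2. ⊥bis P2·P0 via (10.31,41.99): [(0, 53.461) (0, 0) (17, 0) (17, 34.5466)]  |A|=748.0651
3. ⊥bis P2·P1 via (8.21,42.05): [(10.6055, 41.6613) (0, 43.3823) (0, 0) (17, 0) (17, 34.5466)]  |A|=694.6204
4. ⊥bis P2·P3 via (8.72,25.425): [(10.6055, 41.6613) (0, 43.3823) (0, 24.8901) (17, 25.9329) (17, 34.5466)]  |A|=262.6248
5. ⊥bis P2·P4 via (8.18,45.16): [(10.6055, 41.6613) (0, 43.3823) (0, 24.8901) (17, 25.9329) (17, 34.5466)]  |A|=262.6248
6. ⊥bis P2·P5 via (8.98,21.065): [(10.6055, 41.6613) (0, 43.3823) (0, 24.8901) (17, 25.9329) (17, 34.5466)]  |A|=262.6248
7. ⊥bis P2·P6 via (8.14,21.335): [(10.6055, 41.6613) (0, 43.3823) (0, 24.8901) (17, 25.9329) (17, 34.5466)]  |A|=262.6248
8. ⊥bis P2·P7 via (9.955,30.96): [(10.6055, 41.6613) (0, 43.3823) (0, 28.5701) (17, 32.6513) (17, 34.5466)]  |A|=174.2385
9. ⊥bis P2·P8 via (8.28,31.735): [(10.6055, 41.6613) (0, 43.3823) (0, 31.2816) (14.6322, 32.0828) (17, 32.6513) (17, 34.5466)]  |A|=154.4011
10. canonical 6-gon: [(10.6055, 41.6613) (0, 43.3823) (0, 31.2816) (14.6322, 32.0828) (17, 32.6513) (17, 34.5466)]
11. shoelace: 154.4011

Area of P2's cell: 154.4011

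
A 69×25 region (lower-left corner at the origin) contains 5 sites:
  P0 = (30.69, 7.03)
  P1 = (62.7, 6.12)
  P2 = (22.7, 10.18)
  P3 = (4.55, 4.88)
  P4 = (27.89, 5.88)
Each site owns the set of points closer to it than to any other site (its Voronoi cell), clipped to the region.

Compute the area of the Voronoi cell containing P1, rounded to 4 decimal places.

Area of P1's cell: 553.4140

1. box [0,69]×[0,25]: [(0, 0) (69, 0) (69, 25) (0, 25)]
2. ⊥bis P1·P0 via (46.695,6.575): [(46.5081, 0) (69, 0) (69, 25) (47.2188, 25)]  |A|=553.414
3. ⊥bis P1·P2 via (42.7,8.15): [(46.5081, 0) (69, 0) (69, 25) (47.2188, 25)]  |A|=553.414
4. ⊥bis P1·P3 via (33.625,5.5): [(46.5081, 0) (69, 0) (69, 25) (47.2188, 25)]  |A|=553.414
5. ⊥bis P1·P4 via (45.295,6): [(46.5081, 0) (69, 0) (69, 25) (47.2188, 25)]  |A|=553.414
6. canonical 4-gon: [(46.5081, 0) (69, 0) (69, 25) (47.2188, 25)]
7. shoelace: 553.414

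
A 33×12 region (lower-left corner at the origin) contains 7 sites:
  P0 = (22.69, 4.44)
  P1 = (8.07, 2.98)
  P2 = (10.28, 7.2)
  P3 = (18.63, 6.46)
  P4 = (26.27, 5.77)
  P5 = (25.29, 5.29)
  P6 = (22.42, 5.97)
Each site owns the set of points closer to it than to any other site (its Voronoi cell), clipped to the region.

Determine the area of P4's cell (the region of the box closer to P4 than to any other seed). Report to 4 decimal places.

1. box [0,33]×[0,12]: [(0, 0) (33, 0) (33, 12) (0, 12)]
2. ⊥bis P4·P0 via (24.48,5.105): [(26.3766, 0) (33, 0) (33, 12) (21.9184, 12)]  |A|=106.23
3. ⊥bis P4·P1 via (17.17,4.375): [(26.3766, 0) (33, 0) (33, 12) (21.9184, 12)]  |A|=106.23
4. ⊥bis P4·P2 via (18.275,6.485): [(26.3766, 0) (33, 0) (33, 12) (21.9184, 12)]  |A|=106.23
5. ⊥bis P4·P3 via (22.45,6.115): [(22.7736, 9.6981) (26.3766, 0) (33, 0) (33, 12) (22.9815, 12)]  |A|=105.0065
6. ⊥bis P4·P5 via (25.78,5.53): [(22.9238, 11.3614) (28.4886, 0) (33, 0) (33, 12) (22.9815, 12)]  |A|=89.2841
7. ⊥bis P4·P6 via (24.345,5.87): [(24.4666, 8.2115) (28.4886, 0) (33, 0) (33, 12) (24.6634, 12)]  |A|=85.5146
8. canonical 5-gon: [(24.4666, 8.2115) (28.4886, 0) (33, 0) (33, 12) (24.6634, 12)]
9. shoelace: 85.5146

Area of P4's cell: 85.5146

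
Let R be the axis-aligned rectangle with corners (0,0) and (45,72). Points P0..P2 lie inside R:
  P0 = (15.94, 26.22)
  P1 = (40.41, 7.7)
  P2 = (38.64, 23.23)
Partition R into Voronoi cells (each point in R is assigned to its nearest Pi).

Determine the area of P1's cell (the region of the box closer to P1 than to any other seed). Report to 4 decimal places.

Area of P1's cell: 360.1953

1. box [0,45]×[0,72]: [(0, 0) (45, 0) (45, 72) (0, 72)]
2. ⊥bis P1·P0 via (28.175,16.96): [(15.3389, 0) (45, 0) (45, 39.1904)]  |A|=581.2156
3. ⊥bis P1·P2 via (39.525,15.465): [(25.8652, 13.9082) (15.3389, 0) (45, 0) (45, 16.089)]  |A|=360.1953
4. canonical 4-gon: [(25.8652, 13.9082) (15.3389, 0) (45, 0) (45, 16.089)]
5. shoelace: 360.1953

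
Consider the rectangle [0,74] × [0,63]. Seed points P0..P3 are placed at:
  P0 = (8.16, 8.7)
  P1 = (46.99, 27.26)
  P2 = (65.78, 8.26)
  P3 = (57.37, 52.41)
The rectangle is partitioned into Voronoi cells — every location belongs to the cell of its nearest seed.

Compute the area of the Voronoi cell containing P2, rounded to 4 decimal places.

1. box [0,74]×[0,63]: [(0, 0) (74, 0) (74, 63) (0, 63)]
2. ⊥bis P2·P0 via (36.97,8.48): [(36.9052, 0) (74, 0) (74, 63) (37.3863, 63)]  |A|=2321.8155
3. ⊥bis P2·P1 via (56.385,17.76): [(38.4265, 0) (74, 0) (74, 35.1803)]  |A|=625.7431
4. ⊥bis P2·P3 via (61.575,30.335): [(70.8959, 32.1105) (38.4265, 0) (74, 0) (74, 32.7018)]  |A|=621.8964
5. canonical 4-gon: [(70.8959, 32.1105) (38.4265, 0) (74, 0) (74, 32.7018)]
6. shoelace: 621.8964

Area of P2's cell: 621.8964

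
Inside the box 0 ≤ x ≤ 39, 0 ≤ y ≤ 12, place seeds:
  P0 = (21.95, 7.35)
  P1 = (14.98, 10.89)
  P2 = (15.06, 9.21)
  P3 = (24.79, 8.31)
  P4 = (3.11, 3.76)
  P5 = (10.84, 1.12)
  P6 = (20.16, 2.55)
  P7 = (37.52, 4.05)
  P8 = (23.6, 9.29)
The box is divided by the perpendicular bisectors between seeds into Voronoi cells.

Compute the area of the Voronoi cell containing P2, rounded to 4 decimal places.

Area of P2's cell: 44.7166

1. box [0,39]×[0,12]: [(0, 0) (39, 0) (39, 12) (0, 12)]
2. ⊥bis P2·P0 via (18.505,8.28): [(0, 0) (16.2698, 0) (19.5092, 12) (0, 12)]  |A|=214.674
3. ⊥bis P2·P1 via (15.02,10.05): [(0, 9.3348) (0, 0) (16.2698, 0) (19.0344, 10.2412)]  |A|=172.1516
4. ⊥bis P2·P3 via (19.925,8.76): [(0, 9.3348) (0, 0) (16.2698, 0) (19.0344, 10.2412)]  |A|=172.1516
5. ⊥bis P2·P4 via (9.085,6.485): [(7.6198, 9.6976) (12.0426, 0) (16.2698, 0) (19.0344, 10.2412)]  |A|=78.1947
6. ⊥bis P2·P5 via (12.95,5.165): [(7.6198, 9.6976) (8.6684, 7.3984) (17.0822, 3.0095) (19.0344, 10.2412)]  |A|=48.114
7. ⊥bis P2·P6 via (17.61,5.88): [(7.6198, 9.6976) (8.6684, 7.3984) (15.1665, 4.0088) (17.9215, 6.1185) (19.0344, 10.2412)]  |A|=44.7166
8. ⊥bis P2·P7 via (26.29,6.63): [(7.6198, 9.6976) (8.6684, 7.3984) (15.1665, 4.0088) (17.9215, 6.1185) (19.0344, 10.2412)]  |A|=44.7166
9. ⊥bis P2·P8 via (19.33,9.25): [(7.6198, 9.6976) (8.6684, 7.3984) (15.1665, 4.0088) (17.9215, 6.1185) (19.0344, 10.2412)]  |A|=44.7166
10. canonical 5-gon: [(7.6198, 9.6976) (8.6684, 7.3984) (15.1665, 4.0088) (17.9215, 6.1185) (19.0344, 10.2412)]
11. shoelace: 44.7166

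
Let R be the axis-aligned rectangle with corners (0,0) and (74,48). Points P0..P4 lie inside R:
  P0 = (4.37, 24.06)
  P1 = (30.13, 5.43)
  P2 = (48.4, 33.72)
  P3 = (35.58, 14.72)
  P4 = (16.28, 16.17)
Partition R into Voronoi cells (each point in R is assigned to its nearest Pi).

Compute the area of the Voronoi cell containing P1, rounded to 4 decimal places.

1. box [0,74]×[0,48]: [(0, 0) (74, 0) (74, 48) (0, 48)]
2. ⊥bis P1·P0 via (17.25,14.745): [(6.5862, 0) (74, 0) (74, 48) (41.3005, 48)]  |A|=2402.7193
3. ⊥bis P1·P2 via (39.265,19.575): [(26.6398, 27.7285) (6.5862, 0) (69.5757, 0)]  |A|=873.3015
4. ⊥bis P1·P3 via (32.855,10.075): [(19.5272, 17.8938) (6.5862, 0) (50.0287, 0)]  |A|=388.6751
5. ⊥bis P1·P4 via (23.205,10.8): [(25.8359, 14.1928) (14.8301, 0) (50.0287, 0)]  |A|=249.7826
6. canonical 3-gon: [(25.8359, 14.1928) (14.8301, 0) (50.0287, 0)]
7. shoelace: 249.7826

Area of P1's cell: 249.7826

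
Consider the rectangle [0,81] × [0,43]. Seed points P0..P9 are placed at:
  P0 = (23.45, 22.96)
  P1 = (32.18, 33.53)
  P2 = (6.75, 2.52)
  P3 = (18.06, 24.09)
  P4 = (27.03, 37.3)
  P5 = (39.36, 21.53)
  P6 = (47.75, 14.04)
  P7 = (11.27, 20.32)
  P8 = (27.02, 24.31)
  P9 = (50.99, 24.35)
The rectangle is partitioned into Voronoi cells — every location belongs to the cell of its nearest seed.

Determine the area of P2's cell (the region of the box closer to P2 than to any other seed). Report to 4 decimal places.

Area of P2's cell: 269.4115

1. box [0,81]×[0,43]: [(0, 0) (81, 0) (81, 43) (0, 43)]
2. ⊥bis P2·P0 via (15.1,12.74): [(0, 25.0771) (0, 0) (30.6931, 0)]  |A|=384.8473
3. ⊥bis P2·P1 via (19.465,18.025): [(0, 25.0771) (0, 0) (30.6931, 0)]  |A|=384.8473
4. ⊥bis P2·P3 via (12.405,13.305): [(17.9976, 10.3726) (0, 19.8094) (0, 0) (30.6931, 0)]  |A|=337.4447
5. ⊥bis P2·P4 via (16.89,19.91): [(17.9976, 10.3726) (0, 19.8094) (0, 0) (30.6931, 0)]  |A|=337.4447
6. ⊥bis P2·P5 via (23.055,12.025): [(29.4937, 0.98) (17.9976, 10.3726) (0, 19.8094) (0, 0) (30.065, 0)]  |A|=337.1369
7. ⊥bis P2·P6 via (27.25,8.28): [(29.2437, 1.1842) (17.9976, 10.3726) (0, 19.8094) (0, 0) (29.5765, 0)]  |A|=336.7835
8. ⊥bis P2·P7 via (9.01,11.42): [(29.2437, 1.1842) (20.1905, 8.5809) (0, 13.7079) (0, 0) (29.5765, 0)]  |A|=269.4115
9. ⊥bis P2·P8 via (16.885,13.415): [(29.2437, 1.1842) (20.1905, 8.5809) (0, 13.7079) (0, 0) (29.5765, 0)]  |A|=269.4115
10. ⊥bis P2·P9 via (28.87,13.435): [(29.2437, 1.1842) (20.1905, 8.5809) (0, 13.7079) (0, 0) (29.5765, 0)]  |A|=269.4115
11. canonical 5-gon: [(29.2437, 1.1842) (20.1905, 8.5809) (0, 13.7079) (0, 0) (29.5765, 0)]
12. shoelace: 269.4115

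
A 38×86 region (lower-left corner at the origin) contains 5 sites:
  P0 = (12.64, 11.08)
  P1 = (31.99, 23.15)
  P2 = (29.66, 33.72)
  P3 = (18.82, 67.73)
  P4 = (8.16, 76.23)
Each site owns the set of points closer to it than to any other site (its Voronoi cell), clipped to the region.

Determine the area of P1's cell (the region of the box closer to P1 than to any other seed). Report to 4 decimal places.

1. box [0,38]×[0,86]: [(0, 0) (38, 0) (38, 86) (0, 86)]
2. ⊥bis P1·P0 via (22.315,17.115): [(0, 52.8893) (32.9909, 0) (38, 0) (38, 86) (0, 86)]  |A|=2395.5688
3. ⊥bis P1·P2 via (30.825,28.435): [(17.1361, 25.4175) (32.9909, 0) (38, 0) (38, 30.0166)]  |A|=376.7912
4. ⊥bis P1·P3 via (25.405,45.44): [(17.1361, 25.4175) (32.9909, 0) (38, 0) (38, 30.0166)]  |A|=376.7912
5. ⊥bis P1·P4 via (20.075,49.69): [(17.1361, 25.4175) (32.9909, 0) (38, 0) (38, 30.0166)]  |A|=376.7912
6. canonical 4-gon: [(17.1361, 25.4175) (32.9909, 0) (38, 0) (38, 30.0166)]
7. shoelace: 376.7912

Area of P1's cell: 376.7912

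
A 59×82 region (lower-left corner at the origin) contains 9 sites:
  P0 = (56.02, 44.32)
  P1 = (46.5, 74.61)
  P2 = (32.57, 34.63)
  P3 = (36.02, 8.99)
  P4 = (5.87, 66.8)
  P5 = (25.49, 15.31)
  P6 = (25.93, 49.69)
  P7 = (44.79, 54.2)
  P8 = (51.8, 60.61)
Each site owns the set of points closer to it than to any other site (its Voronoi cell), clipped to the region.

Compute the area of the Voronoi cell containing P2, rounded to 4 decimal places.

1. box [0,59]×[0,82]: [(0, 0) (59, 0) (59, 82) (0, 82)]
2. ⊥bis P2·P0 via (44.295,39.475): [(0, 0) (59, 0) (59, 3.8886) (26.7228, 82) (0, 82)]  |A|=3577.3927
3. ⊥bis P2·P1 via (39.535,54.62): [(0, 68.395) (0, 0) (59, 0) (59, 3.8886) (37.7848, 55.2298)]  |A|=2962.673
4. ⊥bis P2·P3 via (34.295,21.81): [(0, 68.395) (0, 17.1954) (50.6833, 24.0151) (37.7848, 55.2298)]  |A|=1802.2958
5. ⊥bis P2·P4 via (19.22,50.715): [(28.5405, 58.4507) (0, 34.7631) (0, 17.1954) (50.6833, 24.0151) (37.7848, 55.2298)]  |A|=1322.3595
6. ⊥bis P2·P5 via (29.03,24.97): [(28.5405, 58.4507) (0.7065, 35.3494) (36.7512, 22.1405) (50.6833, 24.0151) (37.7848, 55.2298)]  |A|=984.31
7. ⊥bis P2·P6 via (29.25,42.16): [(7.8586, 32.7285) (36.7512, 22.1405) (50.6833, 24.0151) (41.0379, 47.3573)]  |A|=558.6272
8. ⊥bis P2·P7 via (38.68,44.415): [(36.894, 45.5302) (7.8586, 32.7285) (36.7512, 22.1405) (50.6833, 24.0151) (43.4965, 41.4075)]  |A|=544.0534
9. ⊥bis P2·P8 via (42.185,47.62): [(36.894, 45.5302) (7.8586, 32.7285) (36.7512, 22.1405) (50.6833, 24.0151) (43.4965, 41.4075)]  |A|=544.0534
10. canonical 5-gon: [(36.894, 45.5302) (7.8586, 32.7285) (36.7512, 22.1405) (50.6833, 24.0151) (43.4965, 41.4075)]
11. shoelace: 544.0534

Area of P2's cell: 544.0534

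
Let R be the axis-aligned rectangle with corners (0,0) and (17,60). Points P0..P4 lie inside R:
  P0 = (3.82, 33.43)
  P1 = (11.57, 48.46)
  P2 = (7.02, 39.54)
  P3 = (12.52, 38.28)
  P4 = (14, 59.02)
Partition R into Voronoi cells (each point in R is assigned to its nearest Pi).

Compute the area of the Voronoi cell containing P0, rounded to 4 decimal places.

1. box [0,17]×[0,60]: [(0, 0) (17, 0) (17, 60) (0, 60)]
2. ⊥bis P0·P1 via (7.695,40.945): [(0, 44.9128) (0, 0) (17, 0) (17, 36.147)]  |A|=689.0085
3. ⊥bis P0·P2 via (5.42,36.485): [(0, 39.3236) (0, 0) (17, 0) (17, 30.4202)]  |A|=592.8224
4. ⊥bis P0·P3 via (8.17,35.855): [(8.808, 34.7106) (0, 39.3236) (0, 0) (17, 0) (17, 20.0156)]  |A|=550.2051
5. ⊥bis P0·P4 via (8.91,46.225): [(8.808, 34.7106) (0, 39.3236) (0, 0) (17, 0) (17, 20.0156)]  |A|=550.2051
6. canonical 5-gon: [(8.808, 34.7106) (0, 39.3236) (0, 0) (17, 0) (17, 20.0156)]
7. shoelace: 550.2051

Area of P0's cell: 550.2051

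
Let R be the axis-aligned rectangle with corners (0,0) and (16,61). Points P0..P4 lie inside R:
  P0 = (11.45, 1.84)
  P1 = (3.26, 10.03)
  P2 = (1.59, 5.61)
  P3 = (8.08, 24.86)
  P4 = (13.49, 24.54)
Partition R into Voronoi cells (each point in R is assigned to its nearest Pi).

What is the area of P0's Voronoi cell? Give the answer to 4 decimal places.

1. box [0,16]×[0,61]: [(0, 0) (16, 0) (16, 61) (0, 61)]
2. ⊥bis P0·P1 via (7.355,5.935): [(1.42, 0) (16, 0) (16, 14.58)]  |A|=106.2882
3. ⊥bis P0·P2 via (6.52,3.725): [(7.3712, 5.9512) (5.0957, 0) (16, 0) (16, 14.58)]  |A|=95.3507
4. ⊥bis P0·P3 via (9.765,13.35): [(15.6284, 14.2084) (7.3712, 5.9512) (5.0957, 0) (16, 0) (16, 14.2628)]  |A|=95.2918
5. ⊥bis P0·P4 via (12.47,13.19): [(14.4335, 13.0135) (7.3712, 5.9512) (5.0957, 0) (16, 0) (16, 12.8728)]  |A|=94.0135
6. canonical 5-gon: [(14.4335, 13.0135) (7.3712, 5.9512) (5.0957, 0) (16, 0) (16, 12.8728)]
7. shoelace: 94.0135

Area of P0's cell: 94.0135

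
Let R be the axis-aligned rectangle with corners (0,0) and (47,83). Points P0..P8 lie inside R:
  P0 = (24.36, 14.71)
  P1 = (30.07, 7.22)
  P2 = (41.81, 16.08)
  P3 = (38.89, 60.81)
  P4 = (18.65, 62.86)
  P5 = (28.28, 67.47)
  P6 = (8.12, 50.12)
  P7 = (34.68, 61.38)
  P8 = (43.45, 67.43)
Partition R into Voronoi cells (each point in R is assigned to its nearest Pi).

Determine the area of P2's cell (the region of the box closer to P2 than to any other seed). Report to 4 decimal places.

1. box [0,47]×[0,83]: [(0, 0) (47, 0) (47, 83) (0, 83)]
2. ⊥bis P2·P0 via (33.085,15.395): [(34.2937, 0) (47, 0) (47, 83) (27.7773, 83)]  |A|=1325.0539
3. ⊥bis P2·P1 via (35.94,11.65): [(33.0817, 15.4375) (44.7321, 0) (47, 0) (47, 83) (27.7773, 83)]  |A|=1244.4826
4. ⊥bis P2·P3 via (40.35,38.445): [(31.3216, 37.8556) (33.0817, 15.4375) (44.7321, 0) (47, 0) (47, 38.8791)]  |A|=464.7127
5. ⊥bis P2·P4 via (30.23,39.47): [(31.3216, 37.8556) (33.0817, 15.4375) (44.7321, 0) (47, 0) (47, 38.8791)]  |A|=464.7127
6. ⊥bis P2·P5 via (35.045,41.775): [(31.3216, 37.8556) (33.0817, 15.4375) (44.7321, 0) (47, 0) (47, 38.8791)]  |A|=464.7127
7. ⊥bis P2·P6 via (24.965,33.1): [(31.3216, 37.8556) (33.0817, 15.4375) (44.7321, 0) (47, 0) (47, 38.8791)]  |A|=464.7127
8. ⊥bis P2·P7 via (38.245,38.73): [(33.6592, 38.0082) (31.3383, 37.6429) (33.0817, 15.4375) (44.7321, 0) (47, 0) (47, 38.8791)]  |A|=464.4629
9. ⊥bis P2·P8 via (42.63,41.755): [(33.6592, 38.0082) (31.3383, 37.6429) (33.0817, 15.4375) (44.7321, 0) (47, 0) (47, 38.8791)]  |A|=464.4629
10. canonical 6-gon: [(33.6592, 38.0082) (31.3383, 37.6429) (33.0817, 15.4375) (44.7321, 0) (47, 0) (47, 38.8791)]
11. shoelace: 464.4629

Area of P2's cell: 464.4629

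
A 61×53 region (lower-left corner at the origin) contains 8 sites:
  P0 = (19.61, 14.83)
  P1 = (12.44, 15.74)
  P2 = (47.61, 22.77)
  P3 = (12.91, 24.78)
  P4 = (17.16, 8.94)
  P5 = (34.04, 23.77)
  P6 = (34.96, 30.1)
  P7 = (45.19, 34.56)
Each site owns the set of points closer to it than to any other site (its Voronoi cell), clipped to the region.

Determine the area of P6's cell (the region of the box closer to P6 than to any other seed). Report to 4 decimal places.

1. box [0,61]×[0,53]: [(0, 0) (61, 0) (61, 53) (0, 53)]
2. ⊥bis P6·P0 via (27.285,22.465): [(0, 49.8929) (49.6329, 0) (61, 0) (61, 53) (0, 53)]  |A|=1994.8337
3. ⊥bis P6·P1 via (23.7,22.92): [(18.1072, 31.6909) (49.6329, 0) (61, 0) (61, 53) (4.5193, 53)]  |A|=1918.5523
4. ⊥bis P6·P2 via (41.285,26.435): [(18.1072, 31.6909) (34.6782, 15.0331) (56.678, 53) (4.5193, 53)]  |A|=1053.5368
5. ⊥bis P6·P3 via (23.935,27.44): [(24.447, 25.3179) (34.6782, 15.0331) (56.678, 53) (17.7681, 53)]  |A|=845.909
6. ⊥bis P6·P4 via (26.06,19.52): [(24.447, 25.3179) (34.6782, 15.0331) (56.678, 53) (17.7681, 53)]  |A|=845.909
7. ⊥bis P6·P5 via (34.5,26.935): [(23.6773, 28.508) (41.0252, 25.9866) (56.678, 53) (17.7681, 53)]  |A|=730.5359
8. ⊥bis P6·P7 via (40.075,32.33): [(23.6773, 28.508) (41.0252, 25.9866) (42.0611, 27.7744) (31.0634, 53) (17.7681, 53)]  |A|=407.4647
9. canonical 5-gon: [(23.6773, 28.508) (41.0252, 25.9866) (42.0611, 27.7744) (31.0634, 53) (17.7681, 53)]
10. shoelace: 407.4647

Area of P6's cell: 407.4647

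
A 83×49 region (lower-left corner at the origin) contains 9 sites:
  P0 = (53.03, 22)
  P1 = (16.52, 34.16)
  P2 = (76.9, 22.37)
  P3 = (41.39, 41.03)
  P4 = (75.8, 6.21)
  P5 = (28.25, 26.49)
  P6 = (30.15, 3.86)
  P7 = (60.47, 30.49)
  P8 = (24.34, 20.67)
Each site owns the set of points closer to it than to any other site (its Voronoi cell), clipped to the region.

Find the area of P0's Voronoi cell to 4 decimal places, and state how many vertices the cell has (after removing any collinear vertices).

Area of P0's cell: 517.6419 (7 vertices)

1. box [0,83]×[0,49]: [(0, 0) (83, 0) (83, 49) (0, 49)]
2. ⊥bis P0·P1 via (34.775,28.08): [(25.4227, 0) (83, 0) (83, 49) (41.7426, 49)]  |A|=2421.4503
3. ⊥bis P0·P2 via (64.965,22.185): [(25.4227, 0) (65.3089, 0) (64.5494, 49) (41.7426, 49)]  |A|=1535.977
4. ⊥bis P0·P3 via (47.21,31.515): [(33.0304, 22.8418) (25.4227, 0) (65.3089, 0) (64.655, 42.1855)]  |A|=1128.9107
5. ⊥bis P0·P4 via (64.415,14.105): [(33.0304, 22.8418) (25.4227, 0) (54.6338, 0) (65.0755, 15.0574) (64.655, 42.1855)]  |A|=1048.5409
6. ⊥bis P0·P5 via (40.64,24.245): [(41.3026, 27.9016) (36.2469, 0) (54.6338, 0) (65.0755, 15.0574) (64.655, 42.1855)]  |A|=822.3047
7. ⊥bis P0·P6 via (41.59,12.93): [(41.3026, 27.9016) (39.1479, 16.0102) (51.8413, 0) (54.6338, 0) (65.0755, 15.0574) (64.655, 42.1855)]  |A|=697.47
8. ⊥bis P0·P7 via (56.75,26.245): [(49.2867, 32.7853) (41.3026, 27.9016) (39.1479, 16.0102) (51.8413, 0) (54.6338, 0) (65.0755, 15.0574) (65.0143, 19.0028)]  |A|=517.6419
9. ⊥bis P0·P8 via (38.685,21.335): [(49.2867, 32.7853) (41.3026, 27.9016) (39.1479, 16.0102) (51.8413, 0) (54.6338, 0) (65.0755, 15.0574) (65.0143, 19.0028)]  |A|=517.6419
10. canonical 7-gon: [(49.2867, 32.7853) (41.3026, 27.9016) (39.1479, 16.0102) (51.8413, 0) (54.6338, 0) (65.0755, 15.0574) (65.0143, 19.0028)]
11. shoelace: 517.6419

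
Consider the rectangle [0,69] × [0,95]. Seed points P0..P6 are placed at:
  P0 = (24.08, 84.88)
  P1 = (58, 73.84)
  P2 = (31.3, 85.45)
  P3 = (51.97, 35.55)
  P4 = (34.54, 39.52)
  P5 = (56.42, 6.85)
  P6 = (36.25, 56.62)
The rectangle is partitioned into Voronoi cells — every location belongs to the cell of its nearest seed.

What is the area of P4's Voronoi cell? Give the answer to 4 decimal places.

Area of P4's cell: 1764.2971

1. box [0,69]×[0,95]: [(0, 0) (69, 0) (69, 95) (0, 95)]
2. ⊥bis P4·P0 via (29.31,62.2): [(0, 55.4411) (0, 0) (69, 0) (69, 71.3525)]  |A|=4374.38
3. ⊥bis P4·P1 via (46.27,56.68): [(35.9535, 63.732) (0, 55.4411) (0, 0) (69, 0) (69, 41.1425)]  |A|=3875.2136
4. ⊥bis P4·P2 via (32.92,62.485): [(37.3234, 62.7956) (29.4996, 62.2437) (0, 55.4411) (0, 0) (69, 0) (69, 41.1425)]  |A|=3871.1726
5. ⊥bis P4·P3 via (43.255,37.535): [(47.4343, 55.8841) (37.3234, 62.7956) (29.4996, 62.2437) (0, 55.4411) (0, 0) (34.7057, 0)]  |A|=2469.2873
6. ⊥bis P4·P5 via (45.48,23.185): [(38.9977, 18.8436) (47.4343, 55.8841) (37.3234, 62.7956) (29.4996, 62.2437) (0, 55.4411) (0, 0) (10.8614, 0)]  |A|=2244.631
7. ⊥bis P4·P6 via (35.395,48.07): [(38.9977, 18.8436) (45.4261, 47.0669) (0, 51.6095) (0, 0) (10.8614, 0)]  |A|=1764.2971
8. canonical 5-gon: [(38.9977, 18.8436) (45.4261, 47.0669) (0, 51.6095) (0, 0) (10.8614, 0)]
9. shoelace: 1764.2971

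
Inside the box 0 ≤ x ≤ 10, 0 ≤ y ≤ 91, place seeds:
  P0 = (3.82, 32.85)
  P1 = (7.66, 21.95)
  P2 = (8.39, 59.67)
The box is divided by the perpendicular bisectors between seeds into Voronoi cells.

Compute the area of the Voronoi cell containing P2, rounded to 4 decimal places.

Area of P2's cell: 445.5171

1. box [0,10]×[0,91]: [(0, 0) (10, 0) (10, 91) (0, 91)]
2. ⊥bis P2·P0 via (6.105,46.26): [(0, 47.3003) (10, 45.5963) (10, 91) (0, 91)]  |A|=445.5171
3. ⊥bis P2·P1 via (8.025,40.81): [(0, 47.3003) (10, 45.5963) (10, 91) (0, 91)]  |A|=445.5171
4. canonical 4-gon: [(0, 47.3003) (10, 45.5963) (10, 91) (0, 91)]
5. shoelace: 445.5171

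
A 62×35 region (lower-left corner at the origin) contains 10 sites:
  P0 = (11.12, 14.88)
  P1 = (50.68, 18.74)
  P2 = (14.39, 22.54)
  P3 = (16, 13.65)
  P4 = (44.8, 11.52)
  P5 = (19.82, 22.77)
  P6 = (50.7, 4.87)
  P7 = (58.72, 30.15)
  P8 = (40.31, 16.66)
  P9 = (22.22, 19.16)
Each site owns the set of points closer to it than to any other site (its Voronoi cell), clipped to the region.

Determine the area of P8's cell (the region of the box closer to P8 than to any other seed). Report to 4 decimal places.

1. box [0,62]×[0,35]: [(0, 0) (62, 0) (62, 35) (0, 35)]
2. ⊥bis P8·P0 via (25.715,15.77): [(26.6767, 0) (62, 0) (62, 35) (24.5424, 35)]  |A|=1273.6673
3. ⊥bis P8·P1 via (45.495,17.7): [(26.6767, 0) (49.0452, 0) (42.025, 35) (24.5424, 35)]  |A|=697.3964
4. ⊥bis P8·P2 via (27.35,19.6): [(25.8773, 13.1082) (26.6767, 0) (49.0452, 0) (42.025, 35) (30.8435, 35)]  |A|=628.4244
5. ⊥bis P8·P3 via (28.155,15.155): [(27.5147, 20.3261) (30.0315, 0) (49.0452, 0) (42.025, 35) (30.8435, 35)]  |A|=580.7129
6. ⊥bis P8·P4 via (42.555,14.09): [(27.5147, 20.3261) (29.6795, 2.8427) (45.6728, 16.8135) (42.025, 35) (30.8435, 35)]  |A|=395.6776
7. ⊥bis P8·P5 via (30.065,19.715): [(28.3164, 13.8512) (29.6795, 2.8427) (45.6728, 16.8135) (42.025, 35) (34.6229, 35)]  |A|=339.0538
8. ⊥bis P8·P6 via (45.505,10.765): [(28.3164, 13.8512) (29.6795, 2.8427) (45.6728, 16.8135) (42.025, 35) (34.6229, 35)]  |A|=339.0538
9. ⊥bis P8·P7 via (49.515,23.405): [(28.3164, 13.8512) (29.6795, 2.8427) (45.6728, 16.8135) (42.4043, 33.1091) (41.0187, 35) (34.6229, 35)]  |A|=338.1024
10. ⊥bis P8·P9 via (31.265,17.91): [(32.7664, 28.7743) (29.4447, 4.7386) (29.6795, 2.8427) (45.6728, 16.8135) (42.4043, 33.1091) (41.0187, 35) (34.6229, 35)]  |A|=309.4081
11. canonical 7-gon: [(32.7664, 28.7743) (29.4447, 4.7386) (29.6795, 2.8427) (45.6728, 16.8135) (42.4043, 33.1091) (41.0187, 35) (34.6229, 35)]
12. shoelace: 309.4081

Area of P8's cell: 309.4081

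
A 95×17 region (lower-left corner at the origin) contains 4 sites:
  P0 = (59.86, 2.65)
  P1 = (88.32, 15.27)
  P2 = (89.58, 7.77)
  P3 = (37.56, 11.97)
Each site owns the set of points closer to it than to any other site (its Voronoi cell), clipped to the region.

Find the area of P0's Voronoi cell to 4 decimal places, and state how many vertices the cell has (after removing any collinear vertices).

Area of P0's cell: 415.4443 (5 vertices)

1. box [0,95]×[0,17]: [(0, 0) (95, 0) (95, 17) (0, 17)]
2. ⊥bis P0·P1 via (74.09,8.96): [(0, 0) (78.0631, 0) (70.5248, 17) (0, 17)]  |A|=1262.9976
3. ⊥bis P0·P2 via (74.72,5.21): [(0, 0) (75.6176, 0) (74.0638, 9.0191) (70.5248, 17) (0, 17)]  |A|=1251.9691
4. ⊥bis P0·P3 via (48.71,7.31): [(45.6549, 0) (75.6176, 0) (74.0638, 9.0191) (70.5248, 17) (52.7598, 17)]  |A|=415.4443
5. canonical 5-gon: [(45.6549, 0) (75.6176, 0) (74.0638, 9.0191) (70.5248, 17) (52.7598, 17)]
6. shoelace: 415.4443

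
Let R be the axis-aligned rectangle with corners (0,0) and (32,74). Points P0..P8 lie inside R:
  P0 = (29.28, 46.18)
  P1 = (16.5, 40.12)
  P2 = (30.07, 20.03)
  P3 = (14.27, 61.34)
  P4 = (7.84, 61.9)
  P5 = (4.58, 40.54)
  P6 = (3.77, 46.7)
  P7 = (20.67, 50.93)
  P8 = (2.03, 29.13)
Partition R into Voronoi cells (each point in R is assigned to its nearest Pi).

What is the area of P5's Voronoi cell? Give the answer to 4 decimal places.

1. box [0,32]×[0,74]: [(0, 0) (32, 0) (32, 74) (0, 74)]
2. ⊥bis P5·P0 via (16.93,43.36): [(0, 0) (26.8308, 0) (9.9337, 74) (0, 74)]  |A|=1360.286
3. ⊥bis P5·P1 via (10.54,40.33): [(0, 0) (9.119, 0) (11.4867, 67.1985) (9.9337, 74) (0, 74)]  |A|=765.1809
4. ⊥bis P5·P2 via (17.325,30.285): [(0, 8.7533) (9.8591, 21.0064) (11.4867, 67.1985) (9.9337, 74) (0, 74)]  |A|=626.2525
5. ⊥bis P5·P3 via (9.425,50.94): [(0, 55.3308) (0, 8.7533) (9.8591, 21.0064) (10.8898, 50.2576)]  |A|=391.491
6. ⊥bis P5·P4 via (6.21,51.22): [(10.0976, 50.6267) (0, 52.1678) (0, 8.7533) (9.8591, 21.0064) (10.8898, 50.2576)]  |A|=375.5217
7. ⊥bis P5·P6 via (4.175,43.62): [(0, 43.071) (0, 8.7533) (9.8591, 21.0064) (10.6861, 44.4762)]  |A|=293.9905
8. ⊥bis P5·P7 via (12.625,45.735): [(0, 43.071) (0, 8.7533) (9.8591, 21.0064) (10.6861, 44.4762)]  |A|=293.9905
9. ⊥bis P5·P8 via (3.305,34.835): [(0, 43.071) (0, 35.5736) (10.2914, 33.2736) (10.6861, 44.4762)]  |A|=98.1575
10. canonical 4-gon: [(0, 43.071) (0, 35.5736) (10.2914, 33.2736) (10.6861, 44.4762)]
11. shoelace: 98.1575

Area of P5's cell: 98.1575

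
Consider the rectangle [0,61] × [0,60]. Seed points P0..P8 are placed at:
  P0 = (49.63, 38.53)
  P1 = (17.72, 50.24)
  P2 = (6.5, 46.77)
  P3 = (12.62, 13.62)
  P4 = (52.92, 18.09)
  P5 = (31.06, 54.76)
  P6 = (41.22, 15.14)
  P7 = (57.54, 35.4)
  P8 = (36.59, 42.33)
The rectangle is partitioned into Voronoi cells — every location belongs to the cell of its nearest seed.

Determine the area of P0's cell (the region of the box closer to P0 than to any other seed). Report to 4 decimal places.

1. box [0,61]×[0,60]: [(0, 0) (61, 0) (61, 60) (0, 60)]
2. ⊥bis P0·P1 via (33.675,44.385): [(17.3871, 0) (61, 0) (61, 60) (39.4052, 60)]  |A|=1956.2315
3. ⊥bis P0·P2 via (28.065,42.65): [(22.6639, 14.3796) (19.9167, 0) (61, 0) (61, 60) (39.4052, 60)]  |A|=1938.0438
4. ⊥bis P0·P3 via (31.125,26.075): [(28.4269, 30.0837) (48.6751, 0) (61, 0) (61, 60) (39.4052, 60)]  |A|=1485.6011
5. ⊥bis P0·P4 via (51.275,28.31): [(28.4269, 30.0837) (31.7373, 25.1652) (61, 29.8753) (61, 60) (39.4052, 60)]  |A|=893.4053
6. ⊥bis P0·P5 via (40.345,46.645): [(30.277, 35.1255) (28.4269, 30.0837) (31.7373, 25.1652) (61, 29.8753) (61, 60) (52.0171, 60)]  |A|=736.5476
7. ⊥bis P0·P6 via (45.425,26.835): [(30.277, 35.1255) (29.355, 32.613) (44.4003, 27.2034) (61, 29.8753) (61, 60) (52.0171, 60)]  |A|=680.4951
8. ⊥bis P0·P7 via (53.585,36.965): [(30.277, 35.1255) (29.355, 32.613) (44.4003, 27.2034) (50.0844, 28.1184) (61, 55.7039) (61, 60) (52.0171, 60)]  |A|=539.5277
9. ⊥bis P0·P8 via (43.11,40.43): [(47.2101, 54.4999) (39.7436, 28.8778) (44.4003, 27.2034) (50.0844, 28.1184) (61, 55.7039) (61, 60) (52.0171, 60)]  |A|=380.1549
10. canonical 7-gon: [(47.2101, 54.4999) (39.7436, 28.8778) (44.4003, 27.2034) (50.0844, 28.1184) (61, 55.7039) (61, 60) (52.0171, 60)]
11. shoelace: 380.1549

Area of P0's cell: 380.1549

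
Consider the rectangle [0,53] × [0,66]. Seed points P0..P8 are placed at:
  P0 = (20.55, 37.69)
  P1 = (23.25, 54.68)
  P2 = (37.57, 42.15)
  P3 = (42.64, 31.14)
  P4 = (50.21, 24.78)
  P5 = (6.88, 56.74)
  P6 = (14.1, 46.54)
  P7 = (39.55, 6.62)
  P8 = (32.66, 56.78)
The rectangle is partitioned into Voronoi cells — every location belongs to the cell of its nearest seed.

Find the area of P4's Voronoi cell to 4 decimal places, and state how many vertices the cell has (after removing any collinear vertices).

Area of P4's cell: 173.7625 (3 vertices)

1. box [0,53]×[0,66]: [(0, 0) (53, 0) (53, 66) (0, 66)]
2. ⊥bis P4·P0 via (35.38,31.235): [(21.7845, 0) (53, 0) (53, 66) (50.512, 66)]  |A|=1112.2158
3. ⊥bis P4·P1 via (36.73,39.73): [(40.5941, 43.2142) (21.7845, 0) (53, 0) (53, 54.4002)]  |A|=1011.9179
4. ⊥bis P4·P2 via (43.89,33.465): [(32.8556, 25.4354) (21.7845, 0) (53, 0) (53, 40.0943)]  |A|=800.8267
5. ⊥bis P4·P3 via (46.425,27.96): [(22.9342, 0) (53, 0) (53, 35.7859)]  |A|=537.9665
6. ⊥bis P4·P5 via (28.545,40.76): [(22.9342, 0) (53, 0) (53, 35.7859)]  |A|=537.9665
7. ⊥bis P4·P6 via (32.155,35.66): [(22.9342, 0) (53, 0) (53, 35.7859)]  |A|=537.9665
8. ⊥bis P4·P7 via (44.88,15.7): [(39.0164, 19.1419) (53, 10.9335) (53, 35.7859)]  |A|=173.7625
9. ⊥bis P4·P8 via (41.435,40.78): [(39.0164, 19.1419) (53, 10.9335) (53, 35.7859)]  |A|=173.7625
10. canonical 3-gon: [(39.0164, 19.1419) (53, 10.9335) (53, 35.7859)]
11. shoelace: 173.7625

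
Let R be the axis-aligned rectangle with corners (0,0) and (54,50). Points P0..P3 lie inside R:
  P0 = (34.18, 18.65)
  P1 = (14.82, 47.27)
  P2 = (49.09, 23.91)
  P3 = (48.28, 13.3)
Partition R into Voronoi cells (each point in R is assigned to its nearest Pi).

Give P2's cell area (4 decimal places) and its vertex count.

1. box [0,54]×[0,50]: [(0, 0) (54, 0) (54, 50) (0, 50)]
2. ⊥bis P2·P0 via (41.635,21.28): [(49.1422, 0) (54, 0) (54, 50) (31.5031, 50)]  |A|=683.8677
3. ⊥bis P2·P1 via (31.955,35.59): [(35.0071, 40.0675) (49.1422, 0) (54, 0) (54, 50) (41.7775, 50)]  |A|=632.8423
4. ⊥bis P2·P3 via (48.685,18.605): [(35.0071, 40.0675) (42.4097, 19.0841) (54, 18.1992) (54, 50) (41.7775, 50)]  |A|=481.0218
5. canonical 5-gon: [(35.0071, 40.0675) (42.4097, 19.0841) (54, 18.1992) (54, 50) (41.7775, 50)]
6. shoelace: 481.0218

Area of P2's cell: 481.0218 (5 vertices)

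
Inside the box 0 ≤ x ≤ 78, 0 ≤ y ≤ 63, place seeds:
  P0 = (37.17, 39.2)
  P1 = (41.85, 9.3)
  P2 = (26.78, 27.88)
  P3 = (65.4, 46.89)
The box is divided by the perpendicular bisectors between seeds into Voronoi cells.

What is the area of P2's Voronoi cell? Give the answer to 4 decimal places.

Area of P2's cell: 1451.9731

1. box [0,78]×[0,63]: [(0, 0) (78, 0) (78, 63) (0, 63)]
2. ⊥bis P2·P0 via (31.975,33.54): [(0, 62.8881) (0, 0) (68.5171, 0)]  |A|=2154.4555
3. ⊥bis P2·P1 via (34.315,18.59): [(41.7197, 24.5959) (0, 62.8881) (0, 0) (11.3951, 0)]  |A|=1451.9731
4. ⊥bis P2·P3 via (46.09,37.385): [(41.7197, 24.5959) (0, 62.8881) (0, 0) (11.3951, 0)]  |A|=1451.9731
5. canonical 4-gon: [(41.7197, 24.5959) (0, 62.8881) (0, 0) (11.3951, 0)]
6. shoelace: 1451.9731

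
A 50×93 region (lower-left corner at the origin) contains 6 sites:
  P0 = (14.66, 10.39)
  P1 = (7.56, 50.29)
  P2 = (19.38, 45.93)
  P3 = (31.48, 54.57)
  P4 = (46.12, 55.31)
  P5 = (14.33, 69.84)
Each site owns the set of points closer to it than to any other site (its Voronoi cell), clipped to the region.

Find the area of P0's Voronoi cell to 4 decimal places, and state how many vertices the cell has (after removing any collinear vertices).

Area of P0's cell: 1329.0354 (6 vertices)

1. box [0,50]×[0,93]: [(0, 0) (50, 0) (50, 93) (0, 93)]
2. ⊥bis P0·P1 via (11.11,30.34): [(0, 28.363) (0, 0) (50, 0) (50, 37.2603)]  |A|=1640.5827
3. ⊥bis P0·P2 via (17.02,28.16): [(6.6206, 29.5411) (0, 28.363) (0, 0) (50, 0) (50, 23.78)]  |A|=1348.1991
4. ⊥bis P0·P3 via (23.07,32.48): [(43.737, 24.6118) (6.6206, 29.5411) (0, 28.363) (0, 0) (50, 0) (50, 22.2273)]  |A|=1343.337
5. ⊥bis P0·P4 via (30.39,32.85): [(41.7822, 24.8714) (6.6206, 29.5411) (0, 28.363) (0, 0) (50, 0) (50, 19.116)]  |A|=1329.0354
6. ⊥bis P0·P5 via (14.495,40.115): [(41.7822, 24.8714) (6.6206, 29.5411) (0, 28.363) (0, 0) (50, 0) (50, 19.116)]  |A|=1329.0354
7. canonical 6-gon: [(41.7822, 24.8714) (6.6206, 29.5411) (0, 28.363) (0, 0) (50, 0) (50, 19.116)]
8. shoelace: 1329.0354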